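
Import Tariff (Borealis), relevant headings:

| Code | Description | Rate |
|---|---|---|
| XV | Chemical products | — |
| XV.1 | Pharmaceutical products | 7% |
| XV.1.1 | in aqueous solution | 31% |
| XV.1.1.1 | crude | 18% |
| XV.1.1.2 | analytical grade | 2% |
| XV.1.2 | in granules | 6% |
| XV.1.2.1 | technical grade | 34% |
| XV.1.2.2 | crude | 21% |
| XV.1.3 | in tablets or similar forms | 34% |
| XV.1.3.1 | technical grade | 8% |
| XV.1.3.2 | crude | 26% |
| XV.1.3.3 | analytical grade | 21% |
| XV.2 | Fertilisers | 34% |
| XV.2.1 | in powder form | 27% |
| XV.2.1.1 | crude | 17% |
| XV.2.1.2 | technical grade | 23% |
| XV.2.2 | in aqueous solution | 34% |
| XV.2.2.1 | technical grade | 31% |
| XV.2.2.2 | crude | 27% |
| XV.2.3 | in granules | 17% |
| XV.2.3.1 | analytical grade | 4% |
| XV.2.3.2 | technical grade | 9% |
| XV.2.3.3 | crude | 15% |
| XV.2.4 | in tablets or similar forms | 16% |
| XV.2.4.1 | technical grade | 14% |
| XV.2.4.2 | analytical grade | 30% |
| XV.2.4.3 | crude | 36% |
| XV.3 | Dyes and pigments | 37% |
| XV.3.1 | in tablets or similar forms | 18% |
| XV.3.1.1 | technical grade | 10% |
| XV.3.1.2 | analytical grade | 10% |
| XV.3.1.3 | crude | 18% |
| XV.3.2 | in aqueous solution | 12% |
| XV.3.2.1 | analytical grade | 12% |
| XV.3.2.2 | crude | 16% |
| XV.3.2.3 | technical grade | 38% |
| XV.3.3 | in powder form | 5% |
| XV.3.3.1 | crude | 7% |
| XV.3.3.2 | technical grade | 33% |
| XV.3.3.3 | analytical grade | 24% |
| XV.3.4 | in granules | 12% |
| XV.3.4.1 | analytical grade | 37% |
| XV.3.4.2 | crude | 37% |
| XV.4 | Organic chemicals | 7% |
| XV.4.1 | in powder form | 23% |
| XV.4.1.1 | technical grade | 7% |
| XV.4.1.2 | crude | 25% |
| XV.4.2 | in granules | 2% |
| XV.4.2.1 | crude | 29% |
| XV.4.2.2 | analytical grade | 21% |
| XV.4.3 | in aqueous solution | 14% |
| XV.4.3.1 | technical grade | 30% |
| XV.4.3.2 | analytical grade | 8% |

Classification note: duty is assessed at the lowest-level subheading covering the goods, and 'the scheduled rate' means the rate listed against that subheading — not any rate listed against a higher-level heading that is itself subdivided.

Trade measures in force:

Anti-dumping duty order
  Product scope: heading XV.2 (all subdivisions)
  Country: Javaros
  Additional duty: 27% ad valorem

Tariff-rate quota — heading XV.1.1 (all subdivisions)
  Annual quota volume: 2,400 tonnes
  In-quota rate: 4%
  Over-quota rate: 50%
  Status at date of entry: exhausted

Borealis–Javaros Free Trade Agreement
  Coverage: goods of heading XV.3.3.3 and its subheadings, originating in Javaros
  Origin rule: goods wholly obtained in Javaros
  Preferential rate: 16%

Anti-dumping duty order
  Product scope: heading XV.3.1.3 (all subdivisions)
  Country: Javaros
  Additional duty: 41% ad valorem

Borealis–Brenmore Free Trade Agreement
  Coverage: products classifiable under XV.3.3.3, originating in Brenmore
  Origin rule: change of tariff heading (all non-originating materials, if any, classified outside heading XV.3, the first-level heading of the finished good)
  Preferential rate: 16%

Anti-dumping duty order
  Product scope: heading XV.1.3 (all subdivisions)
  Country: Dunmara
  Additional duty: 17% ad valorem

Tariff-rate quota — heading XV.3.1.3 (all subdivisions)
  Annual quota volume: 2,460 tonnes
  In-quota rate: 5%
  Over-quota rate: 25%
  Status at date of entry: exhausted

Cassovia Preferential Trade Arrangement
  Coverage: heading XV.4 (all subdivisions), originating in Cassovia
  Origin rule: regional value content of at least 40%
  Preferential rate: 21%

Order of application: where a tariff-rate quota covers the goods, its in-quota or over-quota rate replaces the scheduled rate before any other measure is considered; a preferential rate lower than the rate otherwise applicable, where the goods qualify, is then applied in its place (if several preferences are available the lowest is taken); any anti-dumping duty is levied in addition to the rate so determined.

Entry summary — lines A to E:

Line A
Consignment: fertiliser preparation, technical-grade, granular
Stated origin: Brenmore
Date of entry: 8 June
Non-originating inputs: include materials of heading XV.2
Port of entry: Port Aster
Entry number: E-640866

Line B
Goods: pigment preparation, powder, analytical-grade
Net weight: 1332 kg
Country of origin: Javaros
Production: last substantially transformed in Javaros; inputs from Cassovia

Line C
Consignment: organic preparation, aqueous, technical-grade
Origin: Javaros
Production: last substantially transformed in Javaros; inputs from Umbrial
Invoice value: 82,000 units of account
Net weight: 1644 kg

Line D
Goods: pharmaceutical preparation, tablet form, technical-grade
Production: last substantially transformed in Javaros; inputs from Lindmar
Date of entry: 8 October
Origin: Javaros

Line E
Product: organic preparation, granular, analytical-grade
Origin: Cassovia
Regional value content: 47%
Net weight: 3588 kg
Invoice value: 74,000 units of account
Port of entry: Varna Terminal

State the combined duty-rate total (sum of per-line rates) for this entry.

92%

Line A: fertiliser → XV.2; granular → XV.2.3; technical-grade → XV.2.3.2. Scheduled 9%. Brenmore agreement on XV.3.3.3: XV.2.3.2 not covered. → 9%.
Line B: pigment → XV.3; powder → XV.3.3; analytical-grade → XV.3.3.3. Scheduled 24%. Javaros agreement on XV.3.3.3: not wholly obtained. → 24%.
Line C: organic → XV.4; aqueous → XV.4.3; technical-grade → XV.4.3.1. Scheduled 30%. Javaros agreement on XV.3.3.3: XV.4.3.1 not covered. → 30%.
Line D: pharmaceutical → XV.1; tablet form → XV.1.3; technical-grade → XV.1.3.1. Scheduled 8%. Javaros agreement on XV.3.3.3: XV.1.3.1 not covered. → 8%.
Line E: organic → XV.4; granular → XV.4.2; analytical-grade → XV.4.2.2. Scheduled 21%. Cassovia agreement on XV.4: RVC ≥ 40% → 21% available; preference 21% not lower than 21% → no reduction. → 21%.
Sum: 9% + 24% + 30% + 8% + 21% = 92%.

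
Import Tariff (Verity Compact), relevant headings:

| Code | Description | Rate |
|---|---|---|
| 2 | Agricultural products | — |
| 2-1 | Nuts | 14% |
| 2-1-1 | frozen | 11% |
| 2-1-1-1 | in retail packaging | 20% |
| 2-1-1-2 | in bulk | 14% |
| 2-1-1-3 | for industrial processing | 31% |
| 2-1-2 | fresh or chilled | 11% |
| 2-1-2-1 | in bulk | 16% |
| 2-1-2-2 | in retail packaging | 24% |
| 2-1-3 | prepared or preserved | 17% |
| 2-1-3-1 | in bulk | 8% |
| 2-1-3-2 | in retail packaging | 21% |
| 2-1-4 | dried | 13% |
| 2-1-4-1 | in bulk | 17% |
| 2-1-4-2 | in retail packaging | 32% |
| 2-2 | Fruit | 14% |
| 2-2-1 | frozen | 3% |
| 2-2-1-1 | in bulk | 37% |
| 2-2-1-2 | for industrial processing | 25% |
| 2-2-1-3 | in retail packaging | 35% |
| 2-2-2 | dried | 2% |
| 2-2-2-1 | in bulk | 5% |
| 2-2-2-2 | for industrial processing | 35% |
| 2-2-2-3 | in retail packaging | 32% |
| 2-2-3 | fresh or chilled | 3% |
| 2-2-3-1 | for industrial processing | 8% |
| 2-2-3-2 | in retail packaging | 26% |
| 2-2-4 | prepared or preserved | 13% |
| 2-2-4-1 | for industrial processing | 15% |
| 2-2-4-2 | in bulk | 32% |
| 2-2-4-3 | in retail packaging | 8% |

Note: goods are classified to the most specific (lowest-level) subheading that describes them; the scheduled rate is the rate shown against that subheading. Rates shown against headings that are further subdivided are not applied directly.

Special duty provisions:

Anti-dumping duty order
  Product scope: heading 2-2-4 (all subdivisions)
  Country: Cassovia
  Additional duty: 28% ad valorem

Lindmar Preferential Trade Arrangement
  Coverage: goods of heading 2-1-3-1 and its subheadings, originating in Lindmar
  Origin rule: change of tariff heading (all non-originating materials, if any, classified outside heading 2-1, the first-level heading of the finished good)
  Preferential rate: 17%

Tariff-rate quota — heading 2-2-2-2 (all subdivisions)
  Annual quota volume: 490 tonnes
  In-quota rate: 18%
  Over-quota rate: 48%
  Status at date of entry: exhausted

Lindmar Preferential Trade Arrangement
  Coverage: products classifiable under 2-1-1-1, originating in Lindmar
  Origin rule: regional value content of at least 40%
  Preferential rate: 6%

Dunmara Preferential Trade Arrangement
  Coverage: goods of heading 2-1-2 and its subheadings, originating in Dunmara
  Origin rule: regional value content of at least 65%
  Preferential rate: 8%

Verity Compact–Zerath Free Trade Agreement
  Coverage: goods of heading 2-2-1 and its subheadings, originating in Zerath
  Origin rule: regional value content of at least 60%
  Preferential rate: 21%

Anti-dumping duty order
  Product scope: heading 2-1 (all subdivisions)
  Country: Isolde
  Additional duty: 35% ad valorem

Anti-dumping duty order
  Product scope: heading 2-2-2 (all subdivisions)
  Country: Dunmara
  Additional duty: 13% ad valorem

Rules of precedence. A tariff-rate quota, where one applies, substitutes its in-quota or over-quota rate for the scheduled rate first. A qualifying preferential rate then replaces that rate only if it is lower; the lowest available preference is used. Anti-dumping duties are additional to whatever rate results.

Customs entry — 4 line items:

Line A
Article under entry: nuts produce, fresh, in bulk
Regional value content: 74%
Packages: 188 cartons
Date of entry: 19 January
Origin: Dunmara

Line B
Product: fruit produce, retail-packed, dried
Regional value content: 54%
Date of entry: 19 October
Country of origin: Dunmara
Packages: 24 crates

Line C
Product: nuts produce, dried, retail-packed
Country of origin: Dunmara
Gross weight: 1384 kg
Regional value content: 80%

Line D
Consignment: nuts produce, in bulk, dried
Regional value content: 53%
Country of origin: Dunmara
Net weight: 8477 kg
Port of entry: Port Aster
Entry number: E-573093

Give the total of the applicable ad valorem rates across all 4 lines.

Line A: nuts → 2-1; fresh → 2-1-2; in bulk → 2-1-2-1. Scheduled 16%. Dunmara agreement on 2-1-2: RVC ≥ 65% → 8% available; preferential 8%. → 8%.
Line B: fruit → 2-2; dried → 2-2-2; retail-packed → 2-2-2-3. Scheduled 32%. Dunmara agreement on 2-1-2: 2-2-2-3 not covered; anti-dumping (Dunmara, 2-2-2): +13%; total 32% + 13% = 45%. → 45%.
Line C: nuts → 2-1; dried → 2-1-4; retail-packed → 2-1-4-2. Scheduled 32%. Dunmara agreement on 2-1-2: 2-1-4-2 not covered. → 32%.
Line D: nuts → 2-1; dried → 2-1-4; in bulk → 2-1-4-1. Scheduled 17%. Dunmara agreement on 2-1-2: 2-1-4-1 not covered. → 17%.
Sum: 8% + 45% + 32% + 17% = 102%.

102%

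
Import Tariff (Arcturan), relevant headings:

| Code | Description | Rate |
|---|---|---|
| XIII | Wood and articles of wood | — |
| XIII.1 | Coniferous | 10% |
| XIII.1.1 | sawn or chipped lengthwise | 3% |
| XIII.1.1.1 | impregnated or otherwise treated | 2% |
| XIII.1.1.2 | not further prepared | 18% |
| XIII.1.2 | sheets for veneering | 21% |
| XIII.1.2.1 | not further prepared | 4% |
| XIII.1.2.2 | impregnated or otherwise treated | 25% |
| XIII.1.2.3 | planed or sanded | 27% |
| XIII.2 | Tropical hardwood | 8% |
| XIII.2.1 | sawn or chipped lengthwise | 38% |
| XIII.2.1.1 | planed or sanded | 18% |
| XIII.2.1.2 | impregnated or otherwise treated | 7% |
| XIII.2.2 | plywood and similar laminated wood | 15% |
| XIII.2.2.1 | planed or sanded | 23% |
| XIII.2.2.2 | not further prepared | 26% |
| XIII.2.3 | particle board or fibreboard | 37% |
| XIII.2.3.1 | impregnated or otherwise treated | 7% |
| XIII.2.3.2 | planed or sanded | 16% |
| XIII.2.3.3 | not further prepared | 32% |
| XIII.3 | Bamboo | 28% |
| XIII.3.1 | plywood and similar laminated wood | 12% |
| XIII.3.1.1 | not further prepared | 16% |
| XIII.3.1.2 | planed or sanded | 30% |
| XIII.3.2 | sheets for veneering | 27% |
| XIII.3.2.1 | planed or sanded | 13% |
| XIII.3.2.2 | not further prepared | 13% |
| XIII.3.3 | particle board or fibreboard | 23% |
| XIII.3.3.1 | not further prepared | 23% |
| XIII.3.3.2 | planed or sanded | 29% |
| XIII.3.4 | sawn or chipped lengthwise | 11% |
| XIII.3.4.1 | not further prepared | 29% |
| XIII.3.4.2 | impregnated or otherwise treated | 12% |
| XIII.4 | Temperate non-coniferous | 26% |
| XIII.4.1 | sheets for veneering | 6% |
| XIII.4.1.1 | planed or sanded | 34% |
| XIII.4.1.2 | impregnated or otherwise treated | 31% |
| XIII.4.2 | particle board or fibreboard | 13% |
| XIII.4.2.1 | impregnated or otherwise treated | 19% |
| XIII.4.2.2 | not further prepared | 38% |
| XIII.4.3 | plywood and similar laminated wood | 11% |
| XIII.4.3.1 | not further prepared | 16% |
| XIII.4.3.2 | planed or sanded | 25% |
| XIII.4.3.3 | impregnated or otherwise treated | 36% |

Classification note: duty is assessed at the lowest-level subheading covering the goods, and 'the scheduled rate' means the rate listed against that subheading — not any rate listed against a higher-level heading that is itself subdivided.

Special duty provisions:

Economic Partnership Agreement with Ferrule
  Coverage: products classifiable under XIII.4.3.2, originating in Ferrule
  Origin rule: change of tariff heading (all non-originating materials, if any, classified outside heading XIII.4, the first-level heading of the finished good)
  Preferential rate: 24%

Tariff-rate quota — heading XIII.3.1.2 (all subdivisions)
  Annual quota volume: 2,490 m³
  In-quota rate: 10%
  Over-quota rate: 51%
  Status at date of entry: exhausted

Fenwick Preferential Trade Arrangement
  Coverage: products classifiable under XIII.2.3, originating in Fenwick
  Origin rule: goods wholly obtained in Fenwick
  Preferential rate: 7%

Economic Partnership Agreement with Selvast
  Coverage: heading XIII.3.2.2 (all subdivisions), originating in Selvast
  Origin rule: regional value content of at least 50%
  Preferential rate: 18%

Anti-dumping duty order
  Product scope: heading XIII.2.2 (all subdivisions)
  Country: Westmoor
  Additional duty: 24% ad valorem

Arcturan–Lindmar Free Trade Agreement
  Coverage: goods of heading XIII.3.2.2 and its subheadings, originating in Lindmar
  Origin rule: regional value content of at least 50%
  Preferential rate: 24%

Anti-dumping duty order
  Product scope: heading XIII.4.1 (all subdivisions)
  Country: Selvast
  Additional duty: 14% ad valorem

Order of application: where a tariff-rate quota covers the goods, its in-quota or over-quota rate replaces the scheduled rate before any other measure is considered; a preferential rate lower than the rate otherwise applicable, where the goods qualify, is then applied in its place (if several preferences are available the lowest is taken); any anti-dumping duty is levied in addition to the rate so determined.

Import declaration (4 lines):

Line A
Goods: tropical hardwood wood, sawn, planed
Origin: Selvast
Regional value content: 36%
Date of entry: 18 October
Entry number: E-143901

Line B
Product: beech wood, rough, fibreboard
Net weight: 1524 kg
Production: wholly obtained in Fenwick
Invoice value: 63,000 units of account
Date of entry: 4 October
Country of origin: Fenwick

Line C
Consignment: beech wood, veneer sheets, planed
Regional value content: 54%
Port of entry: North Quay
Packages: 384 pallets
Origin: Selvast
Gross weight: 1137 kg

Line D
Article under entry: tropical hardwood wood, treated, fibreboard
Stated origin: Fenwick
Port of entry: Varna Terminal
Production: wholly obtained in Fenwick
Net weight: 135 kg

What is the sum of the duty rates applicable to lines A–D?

Line A: tropical hardwood → XIII.2; sawn → XIII.2.1; planed → XIII.2.1.1. Scheduled 18%. Selvast agreement on XIII.3.2.2: XIII.2.1.1 not covered. → 18%.
Line B: beech → XIII.4; fibreboard → XIII.4.2; rough → XIII.4.2.2. Scheduled 38%. Fenwick agreement on XIII.2.3: XIII.4.2.2 not covered. → 38%.
Line C: beech → XIII.4; veneer sheets → XIII.4.1; planed → XIII.4.1.1. Scheduled 34%. Selvast agreement on XIII.3.2.2: XIII.4.1.1 not covered; anti-dumping (Selvast, XIII.4.1): +14%; total 34% + 14% = 48%. → 48%.
Line D: tropical hardwood → XIII.2; fibreboard → XIII.2.3; treated → XIII.2.3.1. Scheduled 7%. Fenwick agreement on XIII.2.3: wholly obtained → 7% available; preference 7% not lower than 7% → no reduction. → 7%.
Sum: 18% + 38% + 48% + 7% = 111%.

111%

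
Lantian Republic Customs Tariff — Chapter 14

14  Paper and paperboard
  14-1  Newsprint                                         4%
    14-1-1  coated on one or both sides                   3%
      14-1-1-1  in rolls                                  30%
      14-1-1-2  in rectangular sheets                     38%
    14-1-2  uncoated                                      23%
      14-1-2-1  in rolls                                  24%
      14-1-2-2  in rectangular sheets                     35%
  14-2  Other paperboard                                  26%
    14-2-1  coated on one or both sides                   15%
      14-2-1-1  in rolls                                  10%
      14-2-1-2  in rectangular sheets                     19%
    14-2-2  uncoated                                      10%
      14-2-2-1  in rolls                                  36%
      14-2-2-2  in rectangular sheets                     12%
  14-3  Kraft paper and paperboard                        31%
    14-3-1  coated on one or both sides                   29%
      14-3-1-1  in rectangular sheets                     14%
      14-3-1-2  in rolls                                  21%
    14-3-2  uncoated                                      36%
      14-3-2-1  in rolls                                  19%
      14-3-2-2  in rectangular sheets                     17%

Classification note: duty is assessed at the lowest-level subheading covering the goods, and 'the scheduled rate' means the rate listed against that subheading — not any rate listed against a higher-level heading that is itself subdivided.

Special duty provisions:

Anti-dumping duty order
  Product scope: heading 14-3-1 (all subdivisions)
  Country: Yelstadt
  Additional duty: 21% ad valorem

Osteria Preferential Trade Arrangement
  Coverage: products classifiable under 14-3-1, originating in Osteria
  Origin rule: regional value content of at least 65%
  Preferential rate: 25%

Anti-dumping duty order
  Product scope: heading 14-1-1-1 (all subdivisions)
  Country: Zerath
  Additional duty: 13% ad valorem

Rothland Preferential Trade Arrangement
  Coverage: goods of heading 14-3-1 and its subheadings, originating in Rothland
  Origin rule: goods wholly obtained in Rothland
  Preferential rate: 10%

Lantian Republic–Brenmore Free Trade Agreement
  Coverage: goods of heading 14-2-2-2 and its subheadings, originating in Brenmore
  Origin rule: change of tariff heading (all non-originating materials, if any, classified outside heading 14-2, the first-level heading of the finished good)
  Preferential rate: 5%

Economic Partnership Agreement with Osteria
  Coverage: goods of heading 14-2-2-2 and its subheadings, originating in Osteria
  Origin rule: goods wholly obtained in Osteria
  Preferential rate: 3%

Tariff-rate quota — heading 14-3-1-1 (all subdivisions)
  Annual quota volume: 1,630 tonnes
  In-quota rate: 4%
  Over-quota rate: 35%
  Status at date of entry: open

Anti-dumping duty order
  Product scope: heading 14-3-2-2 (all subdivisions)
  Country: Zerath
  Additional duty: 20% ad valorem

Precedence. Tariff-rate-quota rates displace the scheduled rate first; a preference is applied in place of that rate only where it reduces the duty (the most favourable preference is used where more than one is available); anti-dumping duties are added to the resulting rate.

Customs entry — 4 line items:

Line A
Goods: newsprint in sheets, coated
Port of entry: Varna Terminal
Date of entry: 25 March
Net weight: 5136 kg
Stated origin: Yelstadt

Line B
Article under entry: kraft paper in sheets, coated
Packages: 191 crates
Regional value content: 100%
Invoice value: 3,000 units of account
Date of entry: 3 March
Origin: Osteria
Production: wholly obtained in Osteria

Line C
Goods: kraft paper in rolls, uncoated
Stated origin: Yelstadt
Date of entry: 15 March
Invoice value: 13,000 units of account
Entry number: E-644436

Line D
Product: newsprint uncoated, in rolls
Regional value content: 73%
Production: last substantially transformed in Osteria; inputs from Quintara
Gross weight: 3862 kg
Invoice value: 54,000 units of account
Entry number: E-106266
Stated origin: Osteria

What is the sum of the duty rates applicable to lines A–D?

Line A: newsprint → 14-1; coated → 14-1-1; in sheets → 14-1-1-2. Scheduled 38%. No special measure applies. → 38%.
Line B: kraft paper → 14-3; coated → 14-3-1; in sheets → 14-3-1-1. Scheduled 14%. quota on 14-3-1-1 open → in-quota 4%; Osteria agreement on 14-3-1: RVC ≥ 65% → 25% available; Osteria agreement on 14-2-2-2: 14-3-1-1 not covered; preference 25% not lower than 4% → no reduction. → 4%.
Line C: kraft paper → 14-3; uncoated → 14-3-2; in rolls → 14-3-2-1. Scheduled 19%. No special measure applies. → 19%.
Line D: newsprint → 14-1; uncoated → 14-1-2; in rolls → 14-1-2-1. Scheduled 24%. Osteria agreement on 14-3-1: 14-1-2-1 not covered; Osteria agreement on 14-2-2-2: 14-1-2-1 not covered. → 24%.
Sum: 38% + 4% + 19% + 24% = 85%.

85%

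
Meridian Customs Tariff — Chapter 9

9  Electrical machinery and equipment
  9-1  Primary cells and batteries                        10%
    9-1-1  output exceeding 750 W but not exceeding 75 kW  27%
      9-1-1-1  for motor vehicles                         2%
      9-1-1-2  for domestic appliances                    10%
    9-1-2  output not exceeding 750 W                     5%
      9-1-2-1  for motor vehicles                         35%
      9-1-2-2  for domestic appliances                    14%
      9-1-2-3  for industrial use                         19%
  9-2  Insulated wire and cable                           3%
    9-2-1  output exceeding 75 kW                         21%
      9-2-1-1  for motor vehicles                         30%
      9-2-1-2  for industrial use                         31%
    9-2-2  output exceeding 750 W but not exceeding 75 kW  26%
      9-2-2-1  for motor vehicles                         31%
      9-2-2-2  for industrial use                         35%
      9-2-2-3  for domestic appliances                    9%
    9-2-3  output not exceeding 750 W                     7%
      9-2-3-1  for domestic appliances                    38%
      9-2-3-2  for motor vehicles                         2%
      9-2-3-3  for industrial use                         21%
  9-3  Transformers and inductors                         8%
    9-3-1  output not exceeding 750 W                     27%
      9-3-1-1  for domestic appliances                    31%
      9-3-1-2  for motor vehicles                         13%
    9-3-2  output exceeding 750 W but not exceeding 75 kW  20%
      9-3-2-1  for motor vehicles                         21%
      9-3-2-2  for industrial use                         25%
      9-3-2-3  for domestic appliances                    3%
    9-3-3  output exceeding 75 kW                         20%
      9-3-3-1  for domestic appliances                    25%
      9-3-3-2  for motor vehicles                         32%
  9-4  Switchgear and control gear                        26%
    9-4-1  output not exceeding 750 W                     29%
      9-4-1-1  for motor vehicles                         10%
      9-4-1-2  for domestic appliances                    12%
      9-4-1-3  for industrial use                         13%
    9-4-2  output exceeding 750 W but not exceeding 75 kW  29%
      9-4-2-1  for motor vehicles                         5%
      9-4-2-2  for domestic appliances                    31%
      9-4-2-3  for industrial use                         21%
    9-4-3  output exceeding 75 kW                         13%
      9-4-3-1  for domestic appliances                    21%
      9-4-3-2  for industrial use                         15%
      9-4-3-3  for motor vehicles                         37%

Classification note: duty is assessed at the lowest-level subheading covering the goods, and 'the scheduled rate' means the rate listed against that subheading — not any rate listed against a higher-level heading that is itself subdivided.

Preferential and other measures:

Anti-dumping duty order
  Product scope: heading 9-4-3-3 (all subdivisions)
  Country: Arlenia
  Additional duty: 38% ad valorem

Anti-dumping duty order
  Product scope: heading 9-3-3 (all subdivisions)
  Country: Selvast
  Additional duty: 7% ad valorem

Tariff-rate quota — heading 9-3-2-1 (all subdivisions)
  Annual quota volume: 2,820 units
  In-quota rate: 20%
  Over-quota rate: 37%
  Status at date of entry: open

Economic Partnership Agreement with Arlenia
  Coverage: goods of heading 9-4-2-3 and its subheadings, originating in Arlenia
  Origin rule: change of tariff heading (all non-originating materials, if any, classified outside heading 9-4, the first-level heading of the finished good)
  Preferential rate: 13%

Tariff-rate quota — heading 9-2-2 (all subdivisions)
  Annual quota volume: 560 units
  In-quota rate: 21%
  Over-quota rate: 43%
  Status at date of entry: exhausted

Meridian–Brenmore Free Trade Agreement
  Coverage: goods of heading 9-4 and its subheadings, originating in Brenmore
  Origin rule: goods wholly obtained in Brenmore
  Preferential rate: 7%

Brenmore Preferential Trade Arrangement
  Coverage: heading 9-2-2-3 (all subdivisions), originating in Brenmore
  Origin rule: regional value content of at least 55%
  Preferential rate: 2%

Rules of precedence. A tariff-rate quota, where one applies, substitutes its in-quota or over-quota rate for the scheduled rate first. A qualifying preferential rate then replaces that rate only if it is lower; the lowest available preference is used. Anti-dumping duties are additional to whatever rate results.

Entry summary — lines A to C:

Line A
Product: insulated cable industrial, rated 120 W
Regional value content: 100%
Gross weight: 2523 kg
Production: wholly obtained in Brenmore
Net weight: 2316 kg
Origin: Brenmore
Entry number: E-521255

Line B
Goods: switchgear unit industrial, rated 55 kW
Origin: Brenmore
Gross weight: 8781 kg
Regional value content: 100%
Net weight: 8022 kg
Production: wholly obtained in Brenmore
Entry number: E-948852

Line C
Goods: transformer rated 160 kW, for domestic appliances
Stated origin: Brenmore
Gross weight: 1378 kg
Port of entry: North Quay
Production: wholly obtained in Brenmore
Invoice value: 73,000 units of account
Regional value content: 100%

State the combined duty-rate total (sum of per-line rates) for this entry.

Line A: insulated cable → 9-2; rated 120 W → 9-2-3; industrial → 9-2-3-3. Scheduled 21%. Brenmore agreement on 9-4: 9-2-3-3 not covered; Brenmore agreement on 9-2-2-3: 9-2-3-3 not covered. → 21%.
Line B: switchgear unit → 9-4; rated 55 kW → 9-4-2; industrial → 9-4-2-3. Scheduled 21%. Brenmore agreement on 9-4: wholly obtained → 7% available; Brenmore agreement on 9-2-2-3: 9-4-2-3 not covered; preferential 7%. → 7%.
Line C: transformer → 9-3; rated 160 kW → 9-3-3; for domestic appliances → 9-3-3-1. Scheduled 25%. Brenmore agreement on 9-4: 9-3-3-1 not covered; Brenmore agreement on 9-2-2-3: 9-3-3-1 not covered. → 25%.
Sum: 21% + 7% + 25% = 53%.

53%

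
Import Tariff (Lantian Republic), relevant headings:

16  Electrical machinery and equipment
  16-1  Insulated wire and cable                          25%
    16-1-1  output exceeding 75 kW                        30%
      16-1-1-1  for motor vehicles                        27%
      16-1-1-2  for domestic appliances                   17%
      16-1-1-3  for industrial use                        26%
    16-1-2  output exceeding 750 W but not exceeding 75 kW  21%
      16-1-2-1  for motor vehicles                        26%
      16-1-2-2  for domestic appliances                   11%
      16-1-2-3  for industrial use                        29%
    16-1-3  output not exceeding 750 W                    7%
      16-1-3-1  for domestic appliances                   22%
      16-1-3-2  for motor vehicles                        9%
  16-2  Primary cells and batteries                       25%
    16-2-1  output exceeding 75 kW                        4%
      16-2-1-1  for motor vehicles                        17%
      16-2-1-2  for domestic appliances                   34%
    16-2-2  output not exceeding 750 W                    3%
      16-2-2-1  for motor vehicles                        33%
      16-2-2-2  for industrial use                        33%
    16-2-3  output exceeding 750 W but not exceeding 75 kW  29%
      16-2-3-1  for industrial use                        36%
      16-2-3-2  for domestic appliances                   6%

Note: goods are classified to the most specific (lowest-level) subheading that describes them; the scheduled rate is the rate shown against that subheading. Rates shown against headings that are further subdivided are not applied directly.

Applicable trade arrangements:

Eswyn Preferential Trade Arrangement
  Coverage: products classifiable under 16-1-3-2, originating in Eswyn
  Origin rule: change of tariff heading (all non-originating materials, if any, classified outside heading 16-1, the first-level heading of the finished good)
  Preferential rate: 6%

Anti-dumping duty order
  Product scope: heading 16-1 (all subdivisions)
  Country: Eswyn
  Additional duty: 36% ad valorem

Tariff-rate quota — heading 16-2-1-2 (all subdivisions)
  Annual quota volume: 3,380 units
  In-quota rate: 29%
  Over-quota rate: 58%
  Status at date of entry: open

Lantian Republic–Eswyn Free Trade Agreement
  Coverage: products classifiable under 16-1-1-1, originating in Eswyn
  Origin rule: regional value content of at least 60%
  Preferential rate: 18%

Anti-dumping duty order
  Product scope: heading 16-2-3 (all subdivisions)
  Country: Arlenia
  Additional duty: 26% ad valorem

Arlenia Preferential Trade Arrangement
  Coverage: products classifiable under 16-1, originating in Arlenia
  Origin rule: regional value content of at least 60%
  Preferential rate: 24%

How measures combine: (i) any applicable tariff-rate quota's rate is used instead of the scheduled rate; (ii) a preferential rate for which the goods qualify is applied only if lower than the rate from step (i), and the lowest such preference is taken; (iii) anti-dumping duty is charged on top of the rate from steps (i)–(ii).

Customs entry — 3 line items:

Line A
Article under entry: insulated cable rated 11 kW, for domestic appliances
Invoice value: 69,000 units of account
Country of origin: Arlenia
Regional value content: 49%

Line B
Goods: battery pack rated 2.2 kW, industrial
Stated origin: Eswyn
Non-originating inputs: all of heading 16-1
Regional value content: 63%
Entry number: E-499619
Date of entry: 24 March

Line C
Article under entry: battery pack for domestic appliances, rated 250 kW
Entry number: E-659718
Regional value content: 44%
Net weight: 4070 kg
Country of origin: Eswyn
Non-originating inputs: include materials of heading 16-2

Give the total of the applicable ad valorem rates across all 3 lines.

76%

Line A: insulated cable → 16-1; rated 11 kW → 16-1-2; for domestic appliances → 16-1-2-2. Scheduled 11%. Arlenia agreement on 16-1: RVC < 60%. → 11%.
Line B: battery pack → 16-2; rated 2.2 kW → 16-2-3; industrial → 16-2-3-1. Scheduled 36%. Eswyn agreement on 16-1-3-2: 16-2-3-1 not covered; Eswyn agreement on 16-1-1-1: 16-2-3-1 not covered. → 36%.
Line C: battery pack → 16-2; rated 250 kW → 16-2-1; for domestic appliances → 16-2-1-2. Scheduled 34%. quota on 16-2-1-2 open → in-quota 29%; Eswyn agreement on 16-1-3-2: 16-2-1-2 not covered; Eswyn agreement on 16-1-1-1: 16-2-1-2 not covered. → 29%.
Sum: 11% + 36% + 29% = 76%.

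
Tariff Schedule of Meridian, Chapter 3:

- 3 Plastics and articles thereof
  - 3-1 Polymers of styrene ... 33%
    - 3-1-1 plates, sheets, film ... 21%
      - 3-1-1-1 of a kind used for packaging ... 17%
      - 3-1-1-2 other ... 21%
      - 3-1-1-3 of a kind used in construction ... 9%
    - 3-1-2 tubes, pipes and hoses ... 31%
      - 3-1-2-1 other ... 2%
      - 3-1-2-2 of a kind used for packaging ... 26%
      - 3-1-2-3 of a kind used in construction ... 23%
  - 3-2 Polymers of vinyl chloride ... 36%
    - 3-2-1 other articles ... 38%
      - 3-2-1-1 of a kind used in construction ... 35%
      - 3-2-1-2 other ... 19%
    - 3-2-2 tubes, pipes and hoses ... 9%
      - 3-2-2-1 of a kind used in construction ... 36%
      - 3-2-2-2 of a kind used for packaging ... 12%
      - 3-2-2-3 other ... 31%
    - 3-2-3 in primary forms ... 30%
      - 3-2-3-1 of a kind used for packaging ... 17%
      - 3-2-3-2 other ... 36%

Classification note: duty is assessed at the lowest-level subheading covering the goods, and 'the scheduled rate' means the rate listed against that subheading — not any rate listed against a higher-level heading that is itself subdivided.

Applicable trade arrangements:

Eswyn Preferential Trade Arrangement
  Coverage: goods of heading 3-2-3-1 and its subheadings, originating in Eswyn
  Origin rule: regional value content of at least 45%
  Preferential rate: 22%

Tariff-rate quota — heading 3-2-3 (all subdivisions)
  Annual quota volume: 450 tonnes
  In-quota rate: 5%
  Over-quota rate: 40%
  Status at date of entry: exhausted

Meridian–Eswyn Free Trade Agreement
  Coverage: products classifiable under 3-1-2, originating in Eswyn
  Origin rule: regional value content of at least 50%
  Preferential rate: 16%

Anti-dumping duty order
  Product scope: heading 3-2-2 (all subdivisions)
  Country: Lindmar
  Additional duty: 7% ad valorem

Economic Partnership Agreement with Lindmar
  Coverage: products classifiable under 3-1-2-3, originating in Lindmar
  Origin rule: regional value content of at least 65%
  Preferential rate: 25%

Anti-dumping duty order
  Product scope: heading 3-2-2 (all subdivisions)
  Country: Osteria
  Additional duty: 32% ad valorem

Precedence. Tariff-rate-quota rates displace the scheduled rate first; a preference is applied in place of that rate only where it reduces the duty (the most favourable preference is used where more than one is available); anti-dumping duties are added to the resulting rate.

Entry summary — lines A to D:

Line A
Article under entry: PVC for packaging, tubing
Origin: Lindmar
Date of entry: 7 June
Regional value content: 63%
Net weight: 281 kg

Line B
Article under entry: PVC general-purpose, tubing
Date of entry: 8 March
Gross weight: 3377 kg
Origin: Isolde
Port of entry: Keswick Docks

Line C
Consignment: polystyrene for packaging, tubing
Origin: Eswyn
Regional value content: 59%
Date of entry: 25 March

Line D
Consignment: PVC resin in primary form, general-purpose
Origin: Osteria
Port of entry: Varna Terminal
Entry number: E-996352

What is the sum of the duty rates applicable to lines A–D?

106%

Line A: PVC → 3-2; tubing → 3-2-2; for packaging → 3-2-2-2. Scheduled 12%. Lindmar agreement on 3-1-2-3: 3-2-2-2 not covered; anti-dumping (Lindmar, 3-2-2): +7%; total 12% + 7% = 19%. → 19%.
Line B: PVC → 3-2; tubing → 3-2-2; general-purpose → 3-2-2-3. Scheduled 31%. No special measure applies. → 31%.
Line C: polystyrene → 3-1; tubing → 3-1-2; for packaging → 3-1-2-2. Scheduled 26%. Eswyn agreement on 3-2-3-1: 3-1-2-2 not covered; Eswyn agreement on 3-1-2: RVC ≥ 50% → 16% available; preferential 16%. → 16%.
Line D: PVC → 3-2; resin in primary form → 3-2-3; general-purpose → 3-2-3-2. Scheduled 36%. quota on 3-2-3 exhausted → over-quota 40%. → 40%.
Sum: 19% + 31% + 16% + 40% = 106%.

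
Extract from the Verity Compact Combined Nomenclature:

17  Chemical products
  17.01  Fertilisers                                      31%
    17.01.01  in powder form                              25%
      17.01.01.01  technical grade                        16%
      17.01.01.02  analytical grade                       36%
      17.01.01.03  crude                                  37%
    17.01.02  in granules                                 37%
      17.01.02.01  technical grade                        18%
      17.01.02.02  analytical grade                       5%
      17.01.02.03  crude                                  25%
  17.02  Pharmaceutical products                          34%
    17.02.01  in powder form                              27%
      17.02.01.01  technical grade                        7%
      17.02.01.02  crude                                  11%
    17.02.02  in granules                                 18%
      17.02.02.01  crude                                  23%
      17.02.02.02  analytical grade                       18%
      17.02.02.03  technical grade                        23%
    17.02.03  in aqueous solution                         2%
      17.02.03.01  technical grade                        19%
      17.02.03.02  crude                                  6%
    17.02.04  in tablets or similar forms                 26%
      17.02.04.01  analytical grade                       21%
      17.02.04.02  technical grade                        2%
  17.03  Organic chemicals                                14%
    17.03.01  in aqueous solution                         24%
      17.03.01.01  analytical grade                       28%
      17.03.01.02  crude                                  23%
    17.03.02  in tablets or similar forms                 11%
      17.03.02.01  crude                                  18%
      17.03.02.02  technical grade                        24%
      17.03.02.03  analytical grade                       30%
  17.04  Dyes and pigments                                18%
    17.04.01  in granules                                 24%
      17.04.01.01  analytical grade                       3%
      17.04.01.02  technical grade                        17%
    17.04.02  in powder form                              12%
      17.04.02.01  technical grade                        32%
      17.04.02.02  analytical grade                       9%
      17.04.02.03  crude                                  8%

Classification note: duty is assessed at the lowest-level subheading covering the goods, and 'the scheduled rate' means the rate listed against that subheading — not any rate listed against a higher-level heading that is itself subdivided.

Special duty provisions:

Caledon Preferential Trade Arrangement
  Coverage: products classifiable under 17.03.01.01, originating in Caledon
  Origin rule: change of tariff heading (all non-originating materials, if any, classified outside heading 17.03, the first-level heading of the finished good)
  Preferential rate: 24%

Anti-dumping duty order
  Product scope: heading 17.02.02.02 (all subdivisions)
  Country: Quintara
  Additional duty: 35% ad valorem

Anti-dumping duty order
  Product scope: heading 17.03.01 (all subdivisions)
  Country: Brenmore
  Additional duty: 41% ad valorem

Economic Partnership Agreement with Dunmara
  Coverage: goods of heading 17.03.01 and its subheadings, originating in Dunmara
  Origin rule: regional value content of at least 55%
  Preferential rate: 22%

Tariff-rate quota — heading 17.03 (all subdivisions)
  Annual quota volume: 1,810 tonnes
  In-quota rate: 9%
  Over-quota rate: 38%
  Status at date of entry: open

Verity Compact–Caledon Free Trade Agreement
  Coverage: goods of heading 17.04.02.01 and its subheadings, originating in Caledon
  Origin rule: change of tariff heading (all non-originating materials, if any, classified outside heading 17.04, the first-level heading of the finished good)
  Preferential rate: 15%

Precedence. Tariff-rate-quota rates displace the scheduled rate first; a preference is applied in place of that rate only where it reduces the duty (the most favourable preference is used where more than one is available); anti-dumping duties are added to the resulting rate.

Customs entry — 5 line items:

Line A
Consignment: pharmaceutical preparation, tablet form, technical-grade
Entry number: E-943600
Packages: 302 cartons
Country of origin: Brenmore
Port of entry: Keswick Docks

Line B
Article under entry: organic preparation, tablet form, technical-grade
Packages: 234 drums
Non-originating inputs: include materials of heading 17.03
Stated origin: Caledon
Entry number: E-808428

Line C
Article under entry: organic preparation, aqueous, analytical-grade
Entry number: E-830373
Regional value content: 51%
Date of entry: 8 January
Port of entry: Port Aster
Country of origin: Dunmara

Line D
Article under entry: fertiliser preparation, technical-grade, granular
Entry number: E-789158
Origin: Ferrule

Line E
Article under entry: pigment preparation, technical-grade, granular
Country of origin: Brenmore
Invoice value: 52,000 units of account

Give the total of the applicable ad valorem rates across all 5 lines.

Line A: pharmaceutical → 17.02; tablet form → 17.02.04; technical-grade → 17.02.04.02. Scheduled 2%. No special measure applies. → 2%.
Line B: organic → 17.03; tablet form → 17.03.02; technical-grade → 17.03.02.02. Scheduled 24%. quota on 17.03 open → in-quota 9%; Caledon agreement on 17.03.01.01: 17.03.02.02 not covered; Caledon agreement on 17.04.02.01: 17.03.02.02 not covered. → 9%.
Line C: organic → 17.03; aqueous → 17.03.01; analytical-grade → 17.03.01.01. Scheduled 28%. quota on 17.03 open → in-quota 9%; Dunmara agreement on 17.03.01: RVC < 55%. → 9%.
Line D: fertiliser → 17.01; granular → 17.01.02; technical-grade → 17.01.02.01. Scheduled 18%. No special measure applies. → 18%.
Line E: pigment → 17.04; granular → 17.04.01; technical-grade → 17.04.01.02. Scheduled 17%. No special measure applies. → 17%.
Sum: 2% + 9% + 9% + 18% + 17% = 55%.

55%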